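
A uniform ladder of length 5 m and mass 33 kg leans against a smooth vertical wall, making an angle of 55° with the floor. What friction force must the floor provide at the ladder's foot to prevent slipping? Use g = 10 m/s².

f ≈ 116 N

Taking torques about the foot of the ladder:
Ladder weight 33×10 = 330 N acts at 2.5 m along the ladder; its horizontal arm is 2.5·cos55° = 1.434 m → τ = 473.2 N·m clockwise.
Wall normal N acts horizontally at the top; its moment arm is the height L sinθ = 5·sin55° = 4.096 m, counterclockwise.
For rotational equilibrium, N × 4.096 = 473.2, so N = 116 N.
ΣFx = 0: friction at the foot balances the wall's push, so f = N_wall = 116 N.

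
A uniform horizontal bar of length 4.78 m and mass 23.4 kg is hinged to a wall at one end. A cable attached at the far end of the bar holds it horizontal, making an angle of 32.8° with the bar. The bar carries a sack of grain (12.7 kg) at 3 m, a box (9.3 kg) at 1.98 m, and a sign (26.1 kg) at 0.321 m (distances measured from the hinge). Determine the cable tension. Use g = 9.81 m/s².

T ≈ 458 N

Taking torques about the hinge:
Beam weight: 23.4 × 9.81 = 229.6 N down at 2.39 m → arm 2.39 m, τ = 229.6 × 2.39 = 548.7 N·m clockwise.
Sack of grain: 12.7 × 9.81 = 124.6 N down at 3 m → arm 3 m, τ = 124.6 × 3 = 373.8 N·m clockwise.
Box: 9.3 × 9.81 = 91.23 N down at 1.98 m → arm 1.98 m, τ = 91.23 × 1.98 = 180.6 N·m clockwise.
Sign: 26.1 × 9.81 = 256 N down at 0.321 m → arm 0.321 m, τ = 256 × 0.321 = 82.18 N·m clockwise.
Total clockwise load moment = 1185 N·m.
The cable tension T acts at 4.78 m; only its component perpendicular to the bar, T sinθ, produces torque. sin 32.8° = 0.5417.
Balancing moments: T × 4.78 × 0.5417 = 1185, giving T = 1185 / 2.589 = 458 N.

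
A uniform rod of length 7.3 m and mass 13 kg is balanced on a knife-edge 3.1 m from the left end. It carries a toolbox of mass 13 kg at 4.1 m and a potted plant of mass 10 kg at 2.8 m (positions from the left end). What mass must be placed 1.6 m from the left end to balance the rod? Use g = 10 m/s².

m ≈ 11.4 kg

Take moments about the knife-edge (at 3.1 m from the left end).
Beam weight: 13 × 10 = 130 N down at 3.65 m → arm 0.55 m, τ = 130 × 0.55 = 71.5 N·m clockwise.
Toolbox: 13 × 10 = 130 N down at 4.1 m → arm 1 m, τ = 130 × 1 = 130 N·m clockwise.
Potted plant: 10 × 10 = 100 N down at 2.8 m → arm 0.3 m, τ = 100 × 0.3 = 30 N·m counterclockwise.
Net moment of known loads = 171.5 N·m clockwise.
An unknown mass m at 1.6 m has arm 1.5 m; its moment is m·g·1.5 counterclockwise.
For rotational equilibrium, m × 10 × 1.5 = 171.5, so m = 171.5 / (10 × 1.5) = 11.4 kg.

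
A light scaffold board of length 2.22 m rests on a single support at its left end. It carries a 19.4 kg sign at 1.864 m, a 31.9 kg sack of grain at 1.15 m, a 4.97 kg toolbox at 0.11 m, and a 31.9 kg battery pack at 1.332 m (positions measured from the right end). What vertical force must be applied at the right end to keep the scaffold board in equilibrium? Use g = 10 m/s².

F ≈ 360 N

Choose the left end as the axis so the unknown pivot reaction has zero arm there.
Sign: 19.4 × 10 = 194 N down at 1.864 m → arm 0.356 m, τ = 194 × 0.356 = 69.06 N·m clockwise.
Sack of grain: 31.9 × 10 = 319 N down at 1.15 m → arm 1.07 m, τ = 319 × 1.07 = 341.3 N·m clockwise.
Toolbox: 4.97 × 10 = 49.7 N down at 0.11 m → arm 2.11 m, τ = 49.7 × 2.11 = 104.9 N·m clockwise.
Battery pack: 31.9 × 10 = 319 N down at 1.332 m → arm 0.888 m, τ = 319 × 0.888 = 283.3 N·m clockwise.
Net moment of the loads = 798.6 N·m clockwise.
The upward force F acts at the right end, arm 2.22 m, giving F × 2.22 counterclockwise.
For rotational equilibrium, F × 2.22 = 798.6, so F = 798.6 / 2.22 = 360 N.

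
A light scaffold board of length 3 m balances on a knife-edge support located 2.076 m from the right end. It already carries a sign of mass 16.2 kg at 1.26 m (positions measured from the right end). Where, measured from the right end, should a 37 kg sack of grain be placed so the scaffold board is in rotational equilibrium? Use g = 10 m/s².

About the knife-edge support (at 2.076 m from the right end):
Sign: 16.2 × 10 = 162 N down at 1.26 m → arm 0.816 m, τ = 162 × 0.816 = 132.2 N·m clockwise.
Net moment of existing loads = 132.2 N·m clockwise.
The sack of grain weighs 37 × 10 = 370 N and must supply an equal counterclockwise moment, so its lever arm about the knife-edge support is 132.2 / 370 = 0.357 m.
That puts it at 2.076 + 0.357 = 2.43 m from the right end.

x ≈ 2.43 m from the right end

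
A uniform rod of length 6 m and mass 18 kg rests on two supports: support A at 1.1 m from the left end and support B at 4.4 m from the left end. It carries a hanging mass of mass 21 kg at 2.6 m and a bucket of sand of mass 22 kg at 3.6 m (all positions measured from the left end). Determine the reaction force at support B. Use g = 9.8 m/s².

Take moments about support A.
Beam weight: 18 × 9.8 = 176.4 N down at 3 m → arm 1.9 m, τ = 176.4 × 1.9 = 335.2 N·m clockwise.
Hanging mass: 21 × 9.8 = 205.8 N down at 2.6 m → arm 1.5 m, τ = 205.8 × 1.5 = 308.7 N·m clockwise.
Bucket of sand: 22 × 9.8 = 215.6 N down at 3.6 m → arm 2.5 m, τ = 215.6 × 2.5 = 539 N·m clockwise.
Net load moment about support A = 1183 N·m clockwise.
Reaction R at support B is upward at 4.4 m, arm 3.3 m → moment R × 3.3 counterclockwise.
For rotational equilibrium, R × 3.3 = 1183, so R = 358 N.

R_B ≈ 358 N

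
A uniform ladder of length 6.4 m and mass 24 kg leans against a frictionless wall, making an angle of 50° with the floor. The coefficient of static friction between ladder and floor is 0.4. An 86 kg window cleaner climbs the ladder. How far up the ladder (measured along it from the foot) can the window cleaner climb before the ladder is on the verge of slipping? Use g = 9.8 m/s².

Taking torques about the foot of the ladder:
Ladder weight 24×9.8 = 235.2 N acts at 3.2 m along the ladder; its horizontal arm is 3.2·cos50° = 2.057 m → τ = 483.8 N·m clockwise.
Window cleaner weight 86×9.8 = 842.8 N at distance d → arm d·cos50° → τ = 842.8·d·0.6428 clockwise.
Wall normal N at the top has arm L sinθ = 4.903 m counterclockwise, so Στ = 0 gives N·4.903 = 483.8 + 541.8·d.
ΣFy = 0 ⇒ N_floor = 1078 N, so the maximum friction is μ_s·N_floor = 0.4×1078 = 431.2 N. ΣFx = 0 ⇒ N_wall = f, so at the slipping point N = 431.2 N.
Substituting: 431.2×4.903 = 483.8 + 541.8·d ⇒ d = (2114 − 483.8) / 541.8 = 3.01 m.

d ≈ 3.01 m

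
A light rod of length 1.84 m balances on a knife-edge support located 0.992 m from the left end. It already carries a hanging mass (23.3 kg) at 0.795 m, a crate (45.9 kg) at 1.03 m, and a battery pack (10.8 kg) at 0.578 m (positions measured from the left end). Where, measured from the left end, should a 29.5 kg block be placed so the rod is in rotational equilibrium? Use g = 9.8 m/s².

Take moments about the knife-edge support (at 0.992 m from the left end).
Hanging mass: 23.3 × 9.8 = 228.3 N down at 0.795 m → arm 0.197 m, τ = 228.3 × 0.197 = 44.98 N·m counterclockwise.
Crate: 45.9 × 9.8 = 449.8 N down at 1.03 m → arm 0.038 m, τ = 449.8 × 0.038 = 17.09 N·m clockwise.
Battery pack: 10.8 × 9.8 = 105.8 N down at 0.578 m → arm 0.414 m, τ = 105.8 × 0.414 = 43.8 N·m counterclockwise.
Net moment of existing loads = 71.69 N·m counterclockwise.
The block weighs 29.5 × 9.8 = 289.1 N and must supply an equal clockwise moment, so its lever arm about the knife-edge support is 71.69 / 289.1 = 0.248 m.
That puts it at 0.992 + 0.248 = 1.24 m from the left end.

x ≈ 1.24 m from the left end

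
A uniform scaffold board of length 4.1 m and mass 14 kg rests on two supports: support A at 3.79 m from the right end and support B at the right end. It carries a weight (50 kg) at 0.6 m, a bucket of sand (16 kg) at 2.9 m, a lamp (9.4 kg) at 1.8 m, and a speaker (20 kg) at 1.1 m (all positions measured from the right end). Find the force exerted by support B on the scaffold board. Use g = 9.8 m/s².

Sum moments about support A (its reaction then has zero moment arm).
Beam weight: 14 × 9.8 = 137.2 N down at 2.05 m → arm 1.74 m, τ = 137.2 × 1.74 = 238.7 N·m clockwise.
Weight: 50 × 9.8 = 490 N down at 0.6 m → arm 3.19 m, τ = 490 × 3.19 = 1563 N·m clockwise.
Bucket of sand: 16 × 9.8 = 156.8 N down at 2.9 m → arm 0.89 m, τ = 156.8 × 0.89 = 139.6 N·m clockwise.
Lamp: 9.4 × 9.8 = 92.12 N down at 1.8 m → arm 1.99 m, τ = 92.12 × 1.99 = 183.3 N·m clockwise.
Speaker: 20 × 9.8 = 196 N down at 1.1 m → arm 2.69 m, τ = 196 × 2.69 = 527.2 N·m clockwise.
Net load moment about support A = 2652 N·m clockwise.
Reaction R at support B is upward at 0 m, arm 3.79 m → moment R × 3.79 counterclockwise.
Setting net torque to zero: R × 3.79 = 2652 → R = 700 N.

R_B ≈ 700 N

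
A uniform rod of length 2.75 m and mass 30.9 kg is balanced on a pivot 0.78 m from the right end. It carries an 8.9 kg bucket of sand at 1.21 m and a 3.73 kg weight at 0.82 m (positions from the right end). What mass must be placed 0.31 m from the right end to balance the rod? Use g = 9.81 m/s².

Take moments about the pivot (at 0.78 m from the right end).
Beam weight: 30.9 × 9.81 = 303.1 N down at 1.375 m → arm 0.595 m, τ = 303.1 × 0.595 = 180.3 N·m counterclockwise.
Bucket of sand: 8.9 × 9.81 = 87.31 N down at 1.21 m → arm 0.43 m, τ = 87.31 × 0.43 = 37.54 N·m counterclockwise.
Weight: 3.73 × 9.81 = 36.59 N down at 0.82 m → arm 0.04 m, τ = 36.59 × 0.04 = 1.464 N·m counterclockwise.
Net moment of known loads = 219.3 N·m counterclockwise.
An unknown mass m at 0.31 m has arm 0.47 m; its moment is m·g·0.47 clockwise.
Setting net torque to zero: m × 9.81 × 0.47 = 219.3 → m = 219.3 / (9.81 × 0.47) = 47.6 kg.

m ≈ 47.6 kg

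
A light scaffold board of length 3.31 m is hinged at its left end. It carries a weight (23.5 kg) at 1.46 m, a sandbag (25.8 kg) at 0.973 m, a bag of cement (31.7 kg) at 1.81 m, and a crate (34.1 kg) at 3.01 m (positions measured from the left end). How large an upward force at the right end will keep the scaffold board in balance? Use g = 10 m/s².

About the left end:
Weight: 23.5 × 10 = 235 N down at 1.46 m → arm 1.46 m, τ = 235 × 1.46 = 343.1 N·m clockwise.
Sandbag: 25.8 × 10 = 258 N down at 0.973 m → arm 0.973 m, τ = 258 × 0.973 = 251 N·m clockwise.
Bag of cement: 31.7 × 10 = 317 N down at 1.81 m → arm 1.81 m, τ = 317 × 1.81 = 573.8 N·m clockwise.
Crate: 34.1 × 10 = 341 N down at 3.01 m → arm 3.01 m, τ = 341 × 3.01 = 1026 N·m clockwise.
Net moment of the loads = 2194 N·m clockwise.
The upward force F acts at the right end, arm 3.31 m, giving F × 3.31 counterclockwise.
Στ = 0 ⇒ F × 3.31 = 2194 ⇒ F = 2194 / 3.31 = 663 N.

F ≈ 663 N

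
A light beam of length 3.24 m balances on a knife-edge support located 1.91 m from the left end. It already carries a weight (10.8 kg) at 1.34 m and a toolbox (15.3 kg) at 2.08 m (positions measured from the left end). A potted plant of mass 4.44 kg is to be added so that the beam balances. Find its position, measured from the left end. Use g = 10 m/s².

Taking torques about the knife-edge support (at 1.91 m from the left end):
Weight: 10.8 × 10 = 108 N down at 1.34 m → arm 0.57 m, τ = 108 × 0.57 = 61.56 N·m counterclockwise.
Toolbox: 15.3 × 10 = 153 N down at 2.08 m → arm 0.17 m, τ = 153 × 0.17 = 26.01 N·m clockwise.
Net moment of existing loads = 35.55 N·m counterclockwise.
The potted plant weighs 4.44 × 10 = 44.4 N and must supply an equal clockwise moment, so its lever arm about the knife-edge support is 35.55 / 44.4 = 0.801 m.
That puts it at 1.91 + 0.801 = 2.71 m from the left end.

x ≈ 2.71 m from the left end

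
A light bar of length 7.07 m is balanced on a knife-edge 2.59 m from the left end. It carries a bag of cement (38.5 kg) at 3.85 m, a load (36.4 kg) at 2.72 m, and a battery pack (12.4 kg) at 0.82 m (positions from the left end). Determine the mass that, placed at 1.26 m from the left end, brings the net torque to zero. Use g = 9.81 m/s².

Choose the knife-edge (at 2.59 m from the left end) as the axis so the support reaction has zero arm there.
Bag of cement: 38.5 × 9.81 = 377.7 N down at 3.85 m → arm 1.26 m, τ = 377.7 × 1.26 = 475.9 N·m clockwise.
Load: 36.4 × 9.81 = 357.1 N down at 2.72 m → arm 0.13 m, τ = 357.1 × 0.13 = 46.42 N·m clockwise.
Battery pack: 12.4 × 9.81 = 121.6 N down at 0.82 m → arm 1.77 m, τ = 121.6 × 1.77 = 215.2 N·m counterclockwise.
Net moment of known loads = 307.1 N·m clockwise.
An unknown mass m at 1.26 m has arm 1.33 m; its moment is m·g·1.33 counterclockwise.
Balancing moments: m × 9.81 × 1.33 = 307.1, giving m = 307.1 / (9.81 × 1.33) = 23.5 kg.

m ≈ 23.5 kg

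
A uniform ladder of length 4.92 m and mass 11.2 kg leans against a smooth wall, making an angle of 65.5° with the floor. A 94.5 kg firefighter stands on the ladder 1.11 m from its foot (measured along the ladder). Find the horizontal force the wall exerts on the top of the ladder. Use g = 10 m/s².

N_wall ≈ 123 N

About the foot of the ladder:
Ladder weight 11.2×10 = 112 N acts at 2.46 m along the ladder; its horizontal arm is 2.46·cos65.5° = 1.02 m → τ = 114.2 N·m clockwise.
Firefighter: 94.5×10 = 945 N at 1.11 m → arm 0.4603 m → τ = 435 N·m clockwise.
Wall normal N acts horizontally at the top; its moment arm is the height L sinθ = 4.92·sin65.5° = 4.477 m, counterclockwise.
Balancing moments: N × 4.477 = 549.2, giving N = 123 N.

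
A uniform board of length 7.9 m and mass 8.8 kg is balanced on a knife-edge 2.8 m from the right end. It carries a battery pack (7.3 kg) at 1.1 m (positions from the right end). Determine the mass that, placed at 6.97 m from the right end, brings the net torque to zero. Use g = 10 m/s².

m ≈ 0.549 kg

Take moments about the knife-edge (at 2.8 m from the right end).
Beam weight: 8.8 × 10 = 88 N down at 3.95 m → arm 1.15 m, τ = 88 × 1.15 = 101.2 N·m counterclockwise.
Battery pack: 7.3 × 10 = 73 N down at 1.1 m → arm 1.7 m, τ = 73 × 1.7 = 124.1 N·m clockwise.
Net moment of known loads = 22.9 N·m clockwise.
An unknown mass m at 6.97 m has arm 4.17 m; its moment is m·g·4.17 counterclockwise.
Στ = 0 ⇒ m × 10 × 4.17 = 22.9 ⇒ m = 22.9 / (10 × 4.17) = 0.549 kg.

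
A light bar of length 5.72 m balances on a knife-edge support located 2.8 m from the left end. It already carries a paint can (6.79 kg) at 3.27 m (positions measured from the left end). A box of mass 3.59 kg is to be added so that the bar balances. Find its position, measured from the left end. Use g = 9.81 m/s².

Take moments about the knife-edge support (at 2.8 m from the left end).
Paint can: 6.79 × 9.81 = 66.61 N down at 3.27 m → arm 0.47 m, τ = 66.61 × 0.47 = 31.31 N·m clockwise.
Net moment of existing loads = 31.31 N·m clockwise.
The box weighs 3.59 × 9.81 = 35.22 N and must supply an equal counterclockwise moment, so its lever arm about the knife-edge support is 31.31 / 35.22 = 0.889 m.
That puts it at 2.8 − 0.889 = 1.91 m from the left end.

x ≈ 1.91 m from the left end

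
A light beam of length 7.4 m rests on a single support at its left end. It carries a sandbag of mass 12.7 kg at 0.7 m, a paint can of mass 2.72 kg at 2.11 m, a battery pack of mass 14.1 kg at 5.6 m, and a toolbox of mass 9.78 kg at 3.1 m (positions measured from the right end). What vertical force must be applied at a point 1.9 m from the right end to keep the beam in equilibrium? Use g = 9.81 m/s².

Choose the left end as the axis so the unknown pivot reaction has zero arm there.
Sandbag: 12.7 × 9.81 = 124.6 N down at 0.7 m → arm 6.7 m, τ = 124.6 × 6.7 = 834.8 N·m clockwise.
Paint can: 2.72 × 9.81 = 26.68 N down at 2.11 m → arm 5.29 m, τ = 26.68 × 5.29 = 141.1 N·m clockwise.
Battery pack: 14.1 × 9.81 = 138.3 N down at 5.6 m → arm 1.8 m, τ = 138.3 × 1.8 = 248.9 N·m clockwise.
Toolbox: 9.78 × 9.81 = 95.94 N down at 3.1 m → arm 4.3 m, τ = 95.94 × 4.3 = 412.5 N·m clockwise.
Net moment of the loads = 1637 N·m clockwise.
The upward force F acts at a point 1.9 m from the right end, arm 5.5 m, giving F × 5.5 counterclockwise.
Balancing moments: F × 5.5 = 1637, giving F = 1637 / 5.5 = 298 N.

F ≈ 298 N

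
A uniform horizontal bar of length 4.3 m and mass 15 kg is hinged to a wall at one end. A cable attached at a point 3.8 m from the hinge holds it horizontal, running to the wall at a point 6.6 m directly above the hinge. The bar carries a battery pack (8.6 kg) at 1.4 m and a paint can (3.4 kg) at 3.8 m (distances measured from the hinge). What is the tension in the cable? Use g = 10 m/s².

Choose the hinge as the axis so the unknown hinge reaction has zero arm there.
Beam weight: 15 × 10 = 150 N down at 2.15 m → arm 2.15 m, τ = 150 × 2.15 = 322.5 N·m clockwise.
Battery pack: 8.6 × 10 = 86 N down at 1.4 m → arm 1.4 m, τ = 86 × 1.4 = 120.4 N·m clockwise.
Paint can: 3.4 × 10 = 34 N down at 3.8 m → arm 3.8 m, τ = 34 × 3.8 = 129.2 N·m clockwise.
Total clockwise load moment = 572.1 N·m.
The cable tension T acts at 3.8 m; only its component perpendicular to the bar, T sinθ, produces torque. sinθ = h/√(h²+d²) = 6.6/√(6.6²+3.8²) = 0.8666.
Setting net torque to zero: T × 3.8 × 0.8666 = 572.1 → T = 572.1 / 3.293 = 174 N.

T ≈ 174 N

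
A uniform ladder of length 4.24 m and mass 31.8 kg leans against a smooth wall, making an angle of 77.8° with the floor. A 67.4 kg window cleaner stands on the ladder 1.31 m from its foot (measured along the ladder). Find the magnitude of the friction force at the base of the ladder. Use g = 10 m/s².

Choose the foot of the ladder as the axis so the floor normal and friction both act there and drop out.
Ladder weight 31.8×10 = 318 N acts at 2.12 m along the ladder; its horizontal arm is 2.12·cos77.8° = 0.448 m → τ = 142.5 N·m clockwise.
Window cleaner: 67.4×10 = 674 N at 1.31 m → arm 0.2768 m → τ = 186.6 N·m clockwise.
Wall normal N acts horizontally at the top; its moment arm is the height L sinθ = 4.24·sin77.8° = 4.144 m, counterclockwise.
Setting net torque to zero: N × 4.144 = 329.1 → N = 79.4 N.
ΣFx = 0: friction at the foot balances the wall's push, so f = N_wall = 79.4 N.

f ≈ 79.4 N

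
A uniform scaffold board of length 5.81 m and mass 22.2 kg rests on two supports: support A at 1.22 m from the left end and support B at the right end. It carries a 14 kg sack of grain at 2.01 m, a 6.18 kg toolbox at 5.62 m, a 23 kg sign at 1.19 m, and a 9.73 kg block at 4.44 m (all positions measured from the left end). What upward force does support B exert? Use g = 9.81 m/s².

Sum moments about support A (its reaction then has zero moment arm).
Beam weight: 22.2 × 9.81 = 217.8 N down at 2.905 m → arm 1.685 m, τ = 217.8 × 1.685 = 367 N·m clockwise.
Sack of grain: 14 × 9.81 = 137.3 N down at 2.01 m → arm 0.79 m, τ = 137.3 × 0.79 = 108.5 N·m clockwise.
Toolbox: 6.18 × 9.81 = 60.63 N down at 5.62 m → arm 4.4 m, τ = 60.63 × 4.4 = 266.8 N·m clockwise.
Sign: 23 × 9.81 = 225.6 N down at 1.19 m → arm 0.03 m, τ = 225.6 × 0.03 = 6.768 N·m counterclockwise.
Block: 9.73 × 9.81 = 95.45 N down at 4.44 m → arm 3.22 m, τ = 95.45 × 3.22 = 307.3 N·m clockwise.
Net load moment about support A = 1043 N·m clockwise.
Reaction R at support B is upward at 5.81 m, arm 4.59 m → moment R × 4.59 counterclockwise.
For rotational equilibrium, R × 4.59 = 1043, so R = 227 N.

R_B ≈ 227 N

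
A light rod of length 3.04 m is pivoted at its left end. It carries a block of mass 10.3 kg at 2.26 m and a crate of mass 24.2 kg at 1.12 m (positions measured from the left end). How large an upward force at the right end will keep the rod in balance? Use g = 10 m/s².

F ≈ 166 N

Sum moments about the left end (the unknown pivot reaction has zero arm there).
Block: 10.3 × 10 = 103 N down at 2.26 m → arm 2.26 m, τ = 103 × 2.26 = 232.8 N·m clockwise.
Crate: 24.2 × 10 = 242 N down at 1.12 m → arm 1.12 m, τ = 242 × 1.12 = 271 N·m clockwise.
Net moment of the loads = 503.8 N·m clockwise.
The upward force F acts at the right end, arm 3.04 m, giving F × 3.04 counterclockwise.
Balancing moments: F × 3.04 = 503.8, giving F = 503.8 / 3.04 = 166 N.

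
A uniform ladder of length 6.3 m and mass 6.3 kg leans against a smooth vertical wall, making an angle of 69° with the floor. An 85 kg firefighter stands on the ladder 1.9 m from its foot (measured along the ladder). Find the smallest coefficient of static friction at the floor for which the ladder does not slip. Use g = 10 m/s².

Take moments about the foot of the ladder.
Ladder weight 6.3×10 = 63 N acts at 3.15 m along the ladder; its horizontal arm is 3.15·cos69° = 1.129 m → τ = 71.13 N·m clockwise.
Firefighter: 85×10 = 850 N at 1.9 m → arm 0.6809 m → τ = 578.8 N·m clockwise.
Wall normal N acts horizontally at the top; its moment arm is the height L sinθ = 6.3·sin69° = 5.882 m, counterclockwise.
For rotational equilibrium, N × 5.882 = 649.9, so N = 110.5 N.
ΣFx = 0 ⇒ f = N_wall = 110.5 N. ΣFy = 0 ⇒ N_floor = 913 N.
μ_min = f / N_floor = 110.5 / 913 = 0.121.

μ_min ≈ 0.121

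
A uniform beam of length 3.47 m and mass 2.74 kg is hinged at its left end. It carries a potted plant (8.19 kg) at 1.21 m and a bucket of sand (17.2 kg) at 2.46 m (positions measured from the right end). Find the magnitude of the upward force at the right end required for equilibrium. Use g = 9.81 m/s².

F ≈ 115 N

Choose the left end as the axis so the unknown pivot reaction has zero arm there.
Beam weight: 2.74 × 9.81 = 26.88 N down at 1.735 m → arm 1.735 m, τ = 26.88 × 1.735 = 46.64 N·m clockwise.
Potted plant: 8.19 × 9.81 = 80.34 N down at 1.21 m → arm 2.26 m, τ = 80.34 × 2.26 = 181.6 N·m clockwise.
Bucket of sand: 17.2 × 9.81 = 168.7 N down at 2.46 m → arm 1.01 m, τ = 168.7 × 1.01 = 170.4 N·m clockwise.
Net moment of the loads = 398.6 N·m clockwise.
The upward force F acts at the right end, arm 3.47 m, giving F × 3.47 counterclockwise.
Setting net torque to zero: F × 3.47 = 398.6 → F = 398.6 / 3.47 = 115 N.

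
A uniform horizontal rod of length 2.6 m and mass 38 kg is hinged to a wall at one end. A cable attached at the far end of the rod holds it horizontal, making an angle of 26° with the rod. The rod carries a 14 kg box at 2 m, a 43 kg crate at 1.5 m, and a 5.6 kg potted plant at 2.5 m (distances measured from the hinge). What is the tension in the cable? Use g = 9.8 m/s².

Take moments about the hinge.
Beam weight: 38 × 9.8 = 372.4 N down at 1.3 m → arm 1.3 m, τ = 372.4 × 1.3 = 484.1 N·m clockwise.
Box: 14 × 9.8 = 137.2 N down at 2 m → arm 2 m, τ = 137.2 × 2 = 274.4 N·m clockwise.
Crate: 43 × 9.8 = 421.4 N down at 1.5 m → arm 1.5 m, τ = 421.4 × 1.5 = 632.1 N·m clockwise.
Potted plant: 5.6 × 9.8 = 54.88 N down at 2.5 m → arm 2.5 m, τ = 54.88 × 2.5 = 137.2 N·m clockwise.
Total clockwise load moment = 1528 N·m.
The cable tension T acts at 2.6 m; only its component perpendicular to the rod, T sinθ, produces torque. sin 26° = 0.4384.
Balancing moments: T × 2.6 × 0.4384 = 1528, giving T = 1528 / 1.14 = 1340 N.

T ≈ 1340 N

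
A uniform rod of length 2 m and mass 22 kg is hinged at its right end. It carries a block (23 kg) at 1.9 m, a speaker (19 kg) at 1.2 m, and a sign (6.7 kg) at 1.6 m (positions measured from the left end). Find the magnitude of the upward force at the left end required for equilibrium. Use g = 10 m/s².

Choose the right end as the axis so the unknown pivot reaction has zero arm there.
Beam weight: 22 × 10 = 220 N down at 1 m → arm 1 m, τ = 220 × 1 = 220 N·m counterclockwise.
Block: 23 × 10 = 230 N down at 1.9 m → arm 0.1 m, τ = 230 × 0.1 = 23 N·m counterclockwise.
Speaker: 19 × 10 = 190 N down at 1.2 m → arm 0.8 m, τ = 190 × 0.8 = 152 N·m counterclockwise.
Sign: 6.7 × 10 = 67 N down at 1.6 m → arm 0.4 m, τ = 67 × 0.4 = 26.8 N·m counterclockwise.
Net moment of the loads = 421.8 N·m counterclockwise.
The upward force F acts at the left end, arm 2 m, giving F × 2 clockwise.
For rotational equilibrium, F × 2 = 421.8, so F = 421.8 / 2 = 211 N.

F ≈ 211 N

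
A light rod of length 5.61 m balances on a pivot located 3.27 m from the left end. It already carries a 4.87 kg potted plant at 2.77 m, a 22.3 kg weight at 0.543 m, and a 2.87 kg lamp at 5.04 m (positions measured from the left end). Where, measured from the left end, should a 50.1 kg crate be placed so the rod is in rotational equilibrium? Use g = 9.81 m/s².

Take moments about the pivot (at 3.27 m from the left end).
Potted plant: 4.87 × 9.81 = 47.77 N down at 2.77 m → arm 0.5 m, τ = 47.77 × 0.5 = 23.89 N·m counterclockwise.
Weight: 22.3 × 9.81 = 218.8 N down at 0.543 m → arm 2.727 m, τ = 218.8 × 2.727 = 596.7 N·m counterclockwise.
Lamp: 2.87 × 9.81 = 28.15 N down at 5.04 m → arm 1.77 m, τ = 28.15 × 1.77 = 49.83 N·m clockwise.
Net moment of existing loads = 570.8 N·m counterclockwise.
The crate weighs 50.1 × 9.81 = 491.5 N and must supply an equal clockwise moment, so its lever arm about the pivot is 570.8 / 491.5 = 1.16 m.
That puts it at 3.27 + 1.16 = 4.43 m from the left end.

x ≈ 4.43 m from the left end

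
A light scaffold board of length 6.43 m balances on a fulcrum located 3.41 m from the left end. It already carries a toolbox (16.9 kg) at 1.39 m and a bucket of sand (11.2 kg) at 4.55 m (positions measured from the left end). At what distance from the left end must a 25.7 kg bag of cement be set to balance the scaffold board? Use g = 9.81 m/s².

x ≈ 4.24 m from the left end

Taking torques about the fulcrum (at 3.41 m from the left end):
Toolbox: 16.9 × 9.81 = 165.8 N down at 1.39 m → arm 2.02 m, τ = 165.8 × 2.02 = 334.9 N·m counterclockwise.
Bucket of sand: 11.2 × 9.81 = 109.9 N down at 4.55 m → arm 1.14 m, τ = 109.9 × 1.14 = 125.3 N·m clockwise.
Net moment of existing loads = 209.6 N·m counterclockwise.
The bag of cement weighs 25.7 × 9.81 = 252.1 N and must supply an equal clockwise moment, so its lever arm about the fulcrum is 209.6 / 252.1 = 0.831 m.
That puts it at 3.41 + 0.831 = 4.24 m from the left end.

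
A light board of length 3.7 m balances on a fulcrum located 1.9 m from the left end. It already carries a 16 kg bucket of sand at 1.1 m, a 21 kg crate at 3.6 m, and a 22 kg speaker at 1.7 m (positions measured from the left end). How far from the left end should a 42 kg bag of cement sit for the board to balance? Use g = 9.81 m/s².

Sum moments about the fulcrum (at 1.9 m from the left end) (the support reaction has zero arm there).
Bucket of sand: 16 × 9.81 = 157 N down at 1.1 m → arm 0.8 m, τ = 157 × 0.8 = 125.6 N·m counterclockwise.
Crate: 21 × 9.81 = 206 N down at 3.6 m → arm 1.7 m, τ = 206 × 1.7 = 350.2 N·m clockwise.
Speaker: 22 × 9.81 = 215.8 N down at 1.7 m → arm 0.2 m, τ = 215.8 × 0.2 = 43.16 N·m counterclockwise.
Net moment of existing loads = 181.4 N·m clockwise.
The bag of cement weighs 42 × 9.81 = 412 N and must supply an equal counterclockwise moment, so its lever arm about the fulcrum is 181.4 / 412 = 0.44 m.
That puts it at 1.9 − 0.44 = 1.46 m from the left end.

x ≈ 1.46 m from the left end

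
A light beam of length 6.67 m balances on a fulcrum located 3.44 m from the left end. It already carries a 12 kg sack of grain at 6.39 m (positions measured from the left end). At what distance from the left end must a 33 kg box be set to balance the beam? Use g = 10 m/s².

About the fulcrum (at 3.44 m from the left end):
Sack of grain: 12 × 10 = 120 N down at 6.39 m → arm 2.95 m, τ = 120 × 2.95 = 354 N·m clockwise.
Net moment of existing loads = 354 N·m clockwise.
The box weighs 33 × 10 = 330 N and must supply an equal counterclockwise moment, so its lever arm about the fulcrum is 354 / 330 = 1.07 m.
That puts it at 3.44 − 1.07 = 2.37 m from the left end.

x ≈ 2.37 m from the left end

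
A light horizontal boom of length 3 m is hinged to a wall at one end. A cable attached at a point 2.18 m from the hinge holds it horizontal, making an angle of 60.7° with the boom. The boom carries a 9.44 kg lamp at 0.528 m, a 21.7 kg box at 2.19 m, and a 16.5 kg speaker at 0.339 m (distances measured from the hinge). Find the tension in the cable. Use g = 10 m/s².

T ≈ 306 N

About the hinge:
Lamp: 9.44 × 10 = 94.4 N down at 0.528 m → arm 0.528 m, τ = 94.4 × 0.528 = 49.84 N·m clockwise.
Box: 21.7 × 10 = 217 N down at 2.19 m → arm 2.19 m, τ = 217 × 2.19 = 475.2 N·m clockwise.
Speaker: 16.5 × 10 = 165 N down at 0.339 m → arm 0.339 m, τ = 165 × 0.339 = 55.94 N·m clockwise.
Total clockwise load moment = 581 N·m.
The cable tension T acts at 2.18 m; only its component perpendicular to the boom, T sinθ, produces torque. sin 60.7° = 0.8721.
Balancing moments: T × 2.18 × 0.8721 = 581, giving T = 581 / 1.901 = 306 N.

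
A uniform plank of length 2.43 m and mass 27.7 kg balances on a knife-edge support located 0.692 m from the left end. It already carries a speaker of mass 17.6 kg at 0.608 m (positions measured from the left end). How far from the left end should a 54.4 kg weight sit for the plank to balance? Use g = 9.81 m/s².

x ≈ 0.453 m from the left end

About the knife-edge support (at 0.692 m from the left end):
Beam weight: 27.7 × 9.81 = 271.7 N down at 1.215 m → arm 0.523 m, τ = 271.7 × 0.523 = 142.1 N·m clockwise.
Speaker: 17.6 × 9.81 = 172.7 N down at 0.608 m → arm 0.084 m, τ = 172.7 × 0.084 = 14.51 N·m counterclockwise.
Net moment of existing loads = 127.6 N·m clockwise.
The weight weighs 54.4 × 9.81 = 533.7 N and must supply an equal counterclockwise moment, so its lever arm about the knife-edge support is 127.6 / 533.7 = 0.239 m.
That puts it at 0.692 − 0.239 = 0.453 m from the left end.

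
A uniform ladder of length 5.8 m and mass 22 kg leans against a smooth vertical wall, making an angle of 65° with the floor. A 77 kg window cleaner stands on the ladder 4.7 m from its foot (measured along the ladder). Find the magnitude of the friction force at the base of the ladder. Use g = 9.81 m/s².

Taking torques about the foot of the ladder:
Ladder weight 22×9.81 = 215.8 N acts at 2.9 m along the ladder; its horizontal arm is 2.9·cos65° = 1.226 m → τ = 264.6 N·m clockwise.
Window cleaner: 77×9.81 = 755.4 N at 4.7 m → arm 1.986 m → τ = 1500 N·m clockwise.
Wall normal N acts horizontally at the top; its moment arm is the height L sinθ = 5.8·sin65° = 5.257 m, counterclockwise.
Στ = 0 ⇒ N × 5.257 = 1765 ⇒ N = 336 N.
ΣFx = 0: friction at the foot balances the wall's push, so f = N_wall = 336 N.

f ≈ 336 N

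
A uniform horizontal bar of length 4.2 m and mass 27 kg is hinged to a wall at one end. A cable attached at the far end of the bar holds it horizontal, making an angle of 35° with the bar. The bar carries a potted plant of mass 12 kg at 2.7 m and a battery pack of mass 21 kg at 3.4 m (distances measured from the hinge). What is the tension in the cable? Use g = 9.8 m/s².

Choose the hinge as the axis so the unknown hinge reaction has zero arm there.
Beam weight: 27 × 9.8 = 264.6 N down at 2.1 m → arm 2.1 m, τ = 264.6 × 2.1 = 555.7 N·m clockwise.
Potted plant: 12 × 9.8 = 117.6 N down at 2.7 m → arm 2.7 m, τ = 117.6 × 2.7 = 317.5 N·m clockwise.
Battery pack: 21 × 9.8 = 205.8 N down at 3.4 m → arm 3.4 m, τ = 205.8 × 3.4 = 699.7 N·m clockwise.
Total clockwise load moment = 1573 N·m.
The cable tension T acts at 4.2 m; only its component perpendicular to the bar, T sinθ, produces torque. sin 35° = 0.5736.
Στ = 0 ⇒ T × 4.2 × 0.5736 = 1573 ⇒ T = 1573 / 2.409 = 653 N.

T ≈ 653 N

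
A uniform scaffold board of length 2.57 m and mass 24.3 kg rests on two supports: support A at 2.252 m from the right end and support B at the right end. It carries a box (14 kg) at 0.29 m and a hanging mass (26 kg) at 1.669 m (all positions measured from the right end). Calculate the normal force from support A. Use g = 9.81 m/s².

Choose support B as the axis so its reaction then has zero moment arm.
Beam weight: 24.3 × 9.81 = 238.4 N down at 1.285 m → arm 1.285 m, τ = 238.4 × 1.285 = 306.3 N·m counterclockwise.
Box: 14 × 9.81 = 137.3 N down at 0.29 m → arm 0.29 m, τ = 137.3 × 0.29 = 39.82 N·m counterclockwise.
Hanging mass: 26 × 9.81 = 255.1 N down at 1.669 m → arm 1.669 m, τ = 255.1 × 1.669 = 425.8 N·m counterclockwise.
Net load moment about support B = 771.9 N·m counterclockwise.
Reaction R at support A is upward at 2.252 m, arm 2.252 m → moment R × 2.252 clockwise.
Setting net torque to zero: R × 2.252 = 771.9 → R = 343 N.

R_A ≈ 343 N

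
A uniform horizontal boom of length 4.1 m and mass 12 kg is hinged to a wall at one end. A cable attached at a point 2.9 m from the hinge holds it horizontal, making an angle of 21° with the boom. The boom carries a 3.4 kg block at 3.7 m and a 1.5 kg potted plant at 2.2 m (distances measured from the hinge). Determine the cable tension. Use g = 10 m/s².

About the hinge:
Beam weight: 12 × 10 = 120 N down at 2.05 m → arm 2.05 m, τ = 120 × 2.05 = 246 N·m clockwise.
Block: 3.4 × 10 = 34 N down at 3.7 m → arm 3.7 m, τ = 34 × 3.7 = 125.8 N·m clockwise.
Potted plant: 1.5 × 10 = 15 N down at 2.2 m → arm 2.2 m, τ = 15 × 2.2 = 33 N·m clockwise.
Total clockwise load moment = 404.8 N·m.
The cable tension T acts at 2.9 m; only its component perpendicular to the boom, T sinθ, produces torque. sin 21° = 0.3584.
Setting net torque to zero: T × 2.9 × 0.3584 = 404.8 → T = 404.8 / 1.039 = 390 N.

T ≈ 390 N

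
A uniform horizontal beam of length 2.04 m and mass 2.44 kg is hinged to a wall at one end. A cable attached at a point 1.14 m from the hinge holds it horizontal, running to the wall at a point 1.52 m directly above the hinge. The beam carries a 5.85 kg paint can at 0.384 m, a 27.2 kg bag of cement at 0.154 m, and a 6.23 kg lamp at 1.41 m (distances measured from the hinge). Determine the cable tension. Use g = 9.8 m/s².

About the hinge:
Beam weight: 2.44 × 9.8 = 23.91 N down at 1.02 m → arm 1.02 m, τ = 23.91 × 1.02 = 24.39 N·m clockwise.
Paint can: 5.85 × 9.8 = 57.33 N down at 0.384 m → arm 0.384 m, τ = 57.33 × 0.384 = 22.01 N·m clockwise.
Bag of cement: 27.2 × 9.8 = 266.6 N down at 0.154 m → arm 0.154 m, τ = 266.6 × 0.154 = 41.06 N·m clockwise.
Lamp: 6.23 × 9.8 = 61.05 N down at 1.41 m → arm 1.41 m, τ = 61.05 × 1.41 = 86.08 N·m clockwise.
Total clockwise load moment = 173.5 N·m.
The cable tension T acts at 1.14 m; only its component perpendicular to the beam, T sinθ, produces torque. sinθ = h/√(h²+d²) = 1.52/√(1.52²+1.14²) = 0.8.
Στ = 0 ⇒ T × 1.14 × 0.8 = 173.5 ⇒ T = 173.5 / 0.912 = 190 N.

T ≈ 190 N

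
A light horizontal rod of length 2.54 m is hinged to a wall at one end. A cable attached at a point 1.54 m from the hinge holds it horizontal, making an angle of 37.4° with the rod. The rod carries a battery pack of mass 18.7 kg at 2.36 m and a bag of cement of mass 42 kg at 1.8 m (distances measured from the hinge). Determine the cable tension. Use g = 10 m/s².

T ≈ 1280 N

About the hinge:
Battery pack: 18.7 × 10 = 187 N down at 2.36 m → arm 2.36 m, τ = 187 × 2.36 = 441.3 N·m clockwise.
Bag of cement: 42 × 10 = 420 N down at 1.8 m → arm 1.8 m, τ = 420 × 1.8 = 756 N·m clockwise.
Total clockwise load moment = 1197 N·m.
The cable tension T acts at 1.54 m; only its component perpendicular to the rod, T sinθ, produces torque. sin 37.4° = 0.6074.
Στ = 0 ⇒ T × 1.54 × 0.6074 = 1197 ⇒ T = 1197 / 0.9354 = 1280 N.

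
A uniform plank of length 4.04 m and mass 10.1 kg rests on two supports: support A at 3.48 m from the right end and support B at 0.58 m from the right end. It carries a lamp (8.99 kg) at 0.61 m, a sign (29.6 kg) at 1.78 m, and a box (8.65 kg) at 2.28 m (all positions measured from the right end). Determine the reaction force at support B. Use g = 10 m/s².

Sum moments about support A (its reaction then has zero moment arm).
Beam weight: 10.1 × 10 = 101 N down at 2.02 m → arm 1.46 m, τ = 101 × 1.46 = 147.5 N·m clockwise.
Lamp: 8.99 × 10 = 89.9 N down at 0.61 m → arm 2.87 m, τ = 89.9 × 2.87 = 258 N·m clockwise.
Sign: 29.6 × 10 = 296 N down at 1.78 m → arm 1.7 m, τ = 296 × 1.7 = 503.2 N·m clockwise.
Box: 8.65 × 10 = 86.5 N down at 2.28 m → arm 1.2 m, τ = 86.5 × 1.2 = 103.8 N·m clockwise.
Net load moment about support A = 1012 N·m clockwise.
Reaction R at support B is upward at 0.58 m, arm 2.9 m → moment R × 2.9 counterclockwise.
Setting net torque to zero: R × 2.9 = 1012 → R = 349 N.

R_B ≈ 349 N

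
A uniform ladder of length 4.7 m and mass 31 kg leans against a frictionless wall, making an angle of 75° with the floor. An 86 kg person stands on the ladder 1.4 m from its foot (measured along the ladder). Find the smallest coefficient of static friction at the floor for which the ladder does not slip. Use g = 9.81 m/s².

μ_min ≈ 0.0942

Sum moments about the foot of the ladder (the floor normal and friction both act there and drop out).
Ladder weight 31×9.81 = 304.1 N acts at 2.35 m along the ladder; its horizontal arm is 2.35·cos75° = 0.6082 m → τ = 185 N·m clockwise.
Person: 86×9.81 = 843.7 N at 1.4 m → arm 0.3623 m → τ = 305.7 N·m clockwise.
Wall normal N acts horizontally at the top; its moment arm is the height L sinθ = 4.7·sin75° = 4.54 m, counterclockwise.
Setting net torque to zero: N × 4.54 = 490.7 → N = 108.1 N.
ΣFx = 0 ⇒ f = N_wall = 108.1 N. ΣFy = 0 ⇒ N_floor = 1148 N.
μ_min = f / N_floor = 108.1 / 1148 = 0.0942.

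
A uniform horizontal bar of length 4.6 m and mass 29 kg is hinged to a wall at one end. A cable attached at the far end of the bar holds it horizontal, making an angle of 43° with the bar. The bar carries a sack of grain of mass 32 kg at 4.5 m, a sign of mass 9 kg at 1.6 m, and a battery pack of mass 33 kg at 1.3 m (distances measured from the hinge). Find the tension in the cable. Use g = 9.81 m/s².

T ≈ 838 N

Taking torques about the hinge:
Beam weight: 29 × 9.81 = 284.5 N down at 2.3 m → arm 2.3 m, τ = 284.5 × 2.3 = 654.3 N·m clockwise.
Sack of grain: 32 × 9.81 = 313.9 N down at 4.5 m → arm 4.5 m, τ = 313.9 × 4.5 = 1413 N·m clockwise.
Sign: 9 × 9.81 = 88.29 N down at 1.6 m → arm 1.6 m, τ = 88.29 × 1.6 = 141.3 N·m clockwise.
Battery pack: 33 × 9.81 = 323.7 N down at 1.3 m → arm 1.3 m, τ = 323.7 × 1.3 = 420.8 N·m clockwise.
Total clockwise load moment = 2629 N·m.
The cable tension T acts at 4.6 m; only its component perpendicular to the bar, T sinθ, produces torque. sin 43° = 0.682.
Στ = 0 ⇒ T × 4.6 × 0.682 = 2629 ⇒ T = 2629 / 3.137 = 838 N.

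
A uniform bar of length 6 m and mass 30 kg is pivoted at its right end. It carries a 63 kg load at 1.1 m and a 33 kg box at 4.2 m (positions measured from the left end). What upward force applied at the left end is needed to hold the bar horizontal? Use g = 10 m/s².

Taking torques about the right end:
Beam weight: 30 × 10 = 300 N down at 3 m → arm 3 m, τ = 300 × 3 = 900 N·m counterclockwise.
Load: 63 × 10 = 630 N down at 1.1 m → arm 4.9 m, τ = 630 × 4.9 = 3087 N·m counterclockwise.
Box: 33 × 10 = 330 N down at 4.2 m → arm 1.8 m, τ = 330 × 1.8 = 594 N·m counterclockwise.
Net moment of the loads = 4581 N·m counterclockwise.
The upward force F acts at the left end, arm 6 m, giving F × 6 clockwise.
Setting net torque to zero: F × 6 = 4581 → F = 4581 / 6 = 764 N.

F ≈ 764 N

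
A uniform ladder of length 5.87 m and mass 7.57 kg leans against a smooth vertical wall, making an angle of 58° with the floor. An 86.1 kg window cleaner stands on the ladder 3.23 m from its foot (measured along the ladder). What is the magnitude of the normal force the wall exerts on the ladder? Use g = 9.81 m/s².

Take moments about the foot of the ladder.
Ladder weight 7.57×9.81 = 74.26 N acts at 2.935 m along the ladder; its horizontal arm is 2.935·cos58° = 1.555 m → τ = 115.5 N·m clockwise.
Window cleaner: 86.1×9.81 = 844.6 N at 3.23 m → arm 1.712 m → τ = 1446 N·m clockwise.
Wall normal N acts horizontally at the top; its moment arm is the height L sinθ = 5.87·sin58° = 4.978 m, counterclockwise.
For rotational equilibrium, N × 4.978 = 1562, so N = 314 N.

N_wall ≈ 314 N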